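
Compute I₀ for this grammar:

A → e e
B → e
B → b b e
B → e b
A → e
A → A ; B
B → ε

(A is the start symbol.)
{ [A → . A ; B], [A → . e e], [A → . e], [A' → . A] }

First, augment the grammar with A' → A
I₀ = CLOSURE({ [A' → . A] }):
  [A' → . A] has the dot before A: add [A → . e e], [A → . e], [A → . A ; B]
No further items can be added.

I₀ = { [A → . A ; B], [A → . e e], [A → . e], [A' → . A] }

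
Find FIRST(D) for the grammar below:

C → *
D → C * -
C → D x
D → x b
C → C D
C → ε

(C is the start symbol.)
To compute FIRST(D), examine every production with D on the left-hand side, reading each right-hand side left to right until a non-nullable symbol is reached.

FIRST sets of the other non-terminals involved (by the same procedure, iterated to a fixed point):
  FIRST(C) = { '*', 'x', ε }

From D → C * -:
  - C is a non-terminal: add FIRST(C) \ {ε} = { '*', 'x' }
    C is nullable, so continue to the next symbol
  - '*' is a terminal: add '*' and stop
From D → x b:
  - x is a terminal: add 'x' and stop

Collecting: FIRST(D) = { '*', 'x' }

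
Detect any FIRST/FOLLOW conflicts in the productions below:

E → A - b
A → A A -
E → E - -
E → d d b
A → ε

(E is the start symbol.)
Yes. A → A A '-' with FOLLOW(A) on { '-' }

Nullable non-terminals: A.
FIRST sets used below: FIRST(A) = { '-', ε }

A: nullable alternative(s) A → ε; FOLLOW(A) = { '-' }
  A → A A -: FIRST \ {ε} = { '-' } — overlaps FOLLOW(A) on { '-' }: CONFLICT
  A → ε: FIRST \ {ε} = { } — this is the only nullable alternative, skip

E has no nullable alternative, so no FIRST/FOLLOW check is needed there.

So the grammar has 1 FIRST/FOLLOW conflict (marked CONFLICT above).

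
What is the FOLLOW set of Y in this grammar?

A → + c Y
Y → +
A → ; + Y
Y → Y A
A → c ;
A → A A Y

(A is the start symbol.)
To compute FOLLOW(Y), find every occurrence of Y on a right-hand side N → α Y β: add FIRST(β) \ {ε}, and if β is empty or nullable also add FOLLOW(N). Iterate to a fixed point.

In A → + c Y: Y is at the end, add FOLLOW(A)
In A → ; + Y: Y is at the end, add FOLLOW(A)
In Y → Y A: Y is followed by A, add FIRST(A) \ {ε} = { '+', ';', 'c' }
In A → A A Y: Y is at the end, add FOLLOW(A)

The FOLLOW sets referred to above (computed the same way, to a fixed point):
  FOLLOW(A) = { $, '+', ';', 'c' }

Taking the union: FOLLOW(Y) = { $, '+', ';', 'c' }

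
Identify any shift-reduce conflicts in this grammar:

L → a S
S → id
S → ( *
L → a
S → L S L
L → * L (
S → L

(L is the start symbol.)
A shift-reduce conflict occurs when an LR(0) state has both:
  - a complete (reduce) item [A → α .] (dot at the end), and
  - a shift item [B → β . c γ] (dot before a terminal).

Augment with L' → L and build the canonical LR(0) collection (I0 = CLOSURE({[L' → . L]}), then GOTO on every symbol after a dot until no new states appear). It has 13 states:
  I0: { [L → . * L (], [L → . a S], [L → . a], [L' → . L] }  — shift
  I1: { [L → * . L (], [L → . * L (], [L → . a S], [L → . a] }  — shift
  I2: { [L' → L .] }  — accept
  I3: { [L → . * L (], [L → . a S], [L → . a], [L → a . S], [L → a .], [S → . ( *], [S → . L S L], [S → . L], [S → . id] }  — shift, reduce
  I4: { [S → ( . *] }  — shift
  I5: { [L → . * L (], [L → . a S], [L → . a], [S → . ( *], [S → . L S L], [S → . L], [S → . id], [S → L . S L], [S → L .] }  — shift, reduce
  I6: { [L → a S .] }  — reduce
  I7: { [S → id .] }  — reduce
  I8: { [L → . * L (], [L → . a S], [L → . a], [S → L S . L] }  — shift
  I9: { [S → L S L .] }  — reduce
  I10: { [S → ( * .] }  — reduce
  I11: { [L → * L . (] }  — shift
  I12: { [L → * L ( .] }  — reduce

I3 contains reduce item [L → a .] and shift items [L → . * L (], [L → . a], [L → . a S], [S → . ( *], [S → . id] — shift-reduce conflict.
I5 contains reduce item [S → L .] and shift items [L → . * L (], [L → . a], [L → . a S], [S → . ( *], [S → . id] — shift-reduce conflict.

Answer: Yes — I3: [L → a .] vs [L → . * L (]; I5: [S → L .] vs [L → . * L (]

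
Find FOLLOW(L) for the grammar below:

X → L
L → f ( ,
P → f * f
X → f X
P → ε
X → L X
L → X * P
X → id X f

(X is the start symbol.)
To compute FOLLOW(L), find every occurrence of L on a right-hand side N → α L β: add FIRST(β) \ {ε}, and if β is empty or nullable also add FOLLOW(N). Iterate to a fixed point.

In X → L: L is at the end, add FOLLOW(X)
In X → L X: L is followed by X, add FIRST(X) \ {ε} = { 'f', 'id' }

The FOLLOW sets referred to above (computed the same way, to a fixed point):
  FOLLOW(X) = { $, '*', 'f' }

Taking the union: FOLLOW(L) = { $, '*', 'f', 'id' }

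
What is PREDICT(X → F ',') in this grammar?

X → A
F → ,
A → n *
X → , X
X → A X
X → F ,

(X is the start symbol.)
{ ',' }

PREDICT(X → F ',') = (FIRST(RHS) \ {ε}) ∪ (FOLLOW(X) if ε ∈ FIRST(RHS), i.e. RHS ⇒* ε)
FIRST(F) = { ',' }
FIRST(F ',') = { ',' }
ε ∉ FIRST(F ','), so FOLLOW(X) is not added.
PREDICT(X → F ',') = { ',' }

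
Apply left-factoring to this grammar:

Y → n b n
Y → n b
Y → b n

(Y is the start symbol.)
Y → n b Y'
Y' → n
Y' → ε
Y → b n

Left-factoring transforms A → αβ₁ | αβ₂ into A → αA' and A' → β₁ | β₂
(α is the longest common prefix among the alternatives). Repeat until
no nonterminal has two alternatives with a common prefix.

Round 1: Y has alternatives sharing prefix 'n b'. Introduce Y': Y → n b Y'
  Add: Y' → n
  Add: Y' → ε

No remaining common prefixes — done.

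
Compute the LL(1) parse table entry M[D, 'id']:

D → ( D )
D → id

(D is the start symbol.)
To find M[D, 'id'], we find productions for D where 'id' is in the predict set (PREDICT(N → α) = (FIRST(α) \ {ε}) ∪ (FOLLOW(N) if α ⇒* ε)).

D → ( D ): PREDICT = { '(' }
D → id: PREDICT = { 'id' }
  'id' is in predict set, so this production goes in M[D, 'id']

M[D, 'id'] = D → id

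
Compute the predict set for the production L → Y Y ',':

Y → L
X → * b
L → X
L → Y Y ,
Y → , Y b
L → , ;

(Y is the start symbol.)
PREDICT(L → Y Y ',') = (FIRST(RHS) \ {ε}) ∪ (FOLLOW(L) if ε ∈ FIRST(RHS), i.e. RHS ⇒* ε)
FIRST(Y) = { '*', ',' }
FIRST(Y Y ',') = { '*', ',' }
ε ∉ FIRST(Y Y ','), so FOLLOW(L) is not added.
PREDICT(L → Y Y ',') = { '*', ',' }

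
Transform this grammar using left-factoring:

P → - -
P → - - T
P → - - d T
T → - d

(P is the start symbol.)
P → - - P'
P' → ε
P' → T
P' → d T
T → - d

Left-factoring transforms A → αβ₁ | αβ₂ into A → αA' and A' → β₁ | β₂
(α is the longest common prefix among the alternatives). Repeat until
no nonterminal has two alternatives with a common prefix.

Round 1: P has alternatives sharing prefix '- -'. Introduce P': P → - - P'
  Add: P' → ε
  Add: P' → T
  Add: P' → d T

No remaining common prefixes — done.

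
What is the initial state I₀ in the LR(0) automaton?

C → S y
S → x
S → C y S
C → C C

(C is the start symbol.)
{ [C → . C C], [C → . S y], [C' → . C], [S → . C y S], [S → . x] }

First, augment the grammar with C' → C
I₀ = CLOSURE({ [C' → . C] }):
  [C' → . C] has the dot before C: add [C → . S y], [C → . C C]
  [C → . S y] has the dot before S: add [S → . x], [S → . C y S]
No further items can be added.

I₀ = { [C → . C C], [C → . S y], [C' → . C], [S → . C y S], [S → . x] }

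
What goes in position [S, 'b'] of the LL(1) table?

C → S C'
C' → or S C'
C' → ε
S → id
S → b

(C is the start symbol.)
To find M[S, 'b'], we find productions for S where 'b' is in the predict set (PREDICT(N → α) = (FIRST(α) \ {ε}) ∪ (FOLLOW(N) if α ⇒* ε)).

S → id: PREDICT = { 'id' }
S → b: PREDICT = { 'b' }
  'b' is in predict set, so this production goes in M[S, 'b']

M[S, 'b'] = S → b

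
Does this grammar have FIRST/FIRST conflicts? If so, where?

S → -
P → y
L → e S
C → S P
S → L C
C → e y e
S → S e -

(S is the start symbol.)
FIRST sets of the non-terminals at (or reachable through a nullable prefix from) the front of some alternative:
  FIRST(L) = { 'e' }
  FIRST(S) = { '-', 'e' }

Productions for S:
  S → -: FIRST = { '-' }
  S → L C: FIRST = { 'e' }
  S → S e -: FIRST = { '-', 'e' }
Productions for C:
  C → S P: FIRST = { '-', 'e' }
  C → e y e: FIRST = { 'e' }
P, L have only one production, so no FIRST/FIRST conflict is possible there.

Conflict for S: S → - and S → S e -
  Overlap: { '-' }
Conflict for S: S → L C and S → S e -
  Overlap: { 'e' }
Conflict for C: C → S P and C → e y e
  Overlap: { 'e' }

Answer: Yes. S → '-' / S → S e '-' on { '-' }; S → L C / S → S e '-' on { 'e' }; C → S P / C → e y e on { 'e' }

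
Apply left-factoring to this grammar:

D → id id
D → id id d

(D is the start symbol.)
Left-factoring transforms A → αβ₁ | αβ₂ into A → αA' and A' → β₁ | β₂
(α is the longest common prefix among the alternatives). Repeat until
no nonterminal has two alternatives with a common prefix.

Round 1: D has alternatives sharing prefix 'id id'. Introduce D': D → id id D'
  Add: D' → ε
  Add: D' → d

No remaining common prefixes — done.

Resulting grammar:
D → id id D'
D' → ε
D' → d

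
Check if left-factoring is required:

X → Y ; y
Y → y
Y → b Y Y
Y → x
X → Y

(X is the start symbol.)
Yes, X has productions with common prefix 'Y'

Left-factoring is needed when two productions for the same non-terminal
share a common prefix on the right-hand side.

Productions for X:
  X → Y ; y
  X → Y
Productions for Y:
  Y → y
  Y → b Y Y
  Y → x

Found common prefix 'Y' in productions for X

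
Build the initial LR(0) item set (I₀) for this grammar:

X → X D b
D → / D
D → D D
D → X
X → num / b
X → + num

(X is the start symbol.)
First, augment the grammar with X' → X
I₀ = CLOSURE({ [X' → . X] }):
  [X' → . X] has the dot before X: add [X → . X D b], [X → . num / b], [X → . + num]
No further items can be added.

I₀ = { [X → . + num], [X → . X D b], [X → . num / b], [X' → . X] }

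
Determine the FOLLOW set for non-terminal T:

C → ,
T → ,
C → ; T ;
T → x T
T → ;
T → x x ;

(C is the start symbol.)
To compute FOLLOW(T), find every occurrence of T on a right-hand side N → α T β: add FIRST(β) \ {ε}, and if β is empty or nullable also add FOLLOW(N). Iterate to a fixed point.

In C → ; T ;: T is followed by ';', add FIRST(';') \ {ε} = { ';' }
In T → x T: T is at the end; this adds FOLLOW(T) to itself — nothing new

Taking the union: FOLLOW(T) = { ';' }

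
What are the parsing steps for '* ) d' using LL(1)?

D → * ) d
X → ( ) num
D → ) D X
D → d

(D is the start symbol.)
Stack is shown with the top on the left.

Stack    Input    Action
------------------------
D $      * ) d $  output D → * ) d
* ) d $  * ) d $  match '*'
) d $    ) d $    match ')'
d $      d $      match 'd'
$        $        accept

The string is accepted.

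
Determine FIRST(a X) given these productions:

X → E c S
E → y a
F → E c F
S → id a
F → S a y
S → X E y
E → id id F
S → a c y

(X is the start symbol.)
To compute FIRST(a X), process the symbols left to right:
Symbol a is a terminal. Add 'a' and stop.
FIRST(a X) = { 'a' }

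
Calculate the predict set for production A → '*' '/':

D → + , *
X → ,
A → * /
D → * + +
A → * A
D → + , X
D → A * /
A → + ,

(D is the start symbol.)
PREDICT(A → '*' '/') = (FIRST(RHS) \ {ε}) ∪ (FOLLOW(A) if ε ∈ FIRST(RHS), i.e. RHS ⇒* ε)
FIRST('*' '/') = { '*' }
ε ∉ FIRST('*' '/'), so FOLLOW(A) is not added.
PREDICT(A → '*' '/') = { '*' }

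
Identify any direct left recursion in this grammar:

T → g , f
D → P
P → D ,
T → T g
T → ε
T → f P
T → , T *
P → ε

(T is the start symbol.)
T → g , f: starts with g
D → P: starts with P
P → D ,: starts with D
T → T g: LEFT RECURSIVE (starts with T)
T → ε: starts with ε
T → f P: starts with f
T → , T *: starts with ','
P → ε: starts with ε

The grammar has direct left recursion on: T.

Answer: Yes, T is left-recursive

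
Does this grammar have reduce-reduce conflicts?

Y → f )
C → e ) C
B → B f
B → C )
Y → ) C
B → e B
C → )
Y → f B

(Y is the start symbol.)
Yes — I4: [C → ) .] vs [Y → f ) .]

Augment with Y' → Y and build the canonical LR(0) collection (I0 = CLOSURE({[Y' → . Y]}), then GOTO on every symbol after a dot until no new states appear). It has 17 states:
  I0: { [Y → . ) C], [Y → . f )], [Y → . f B], [Y' → . Y] }  — shift
  I1: { [C → . )], [C → . e ) C], [Y → ) . C] }  — shift
  I2: { [Y' → Y .] }  — accept
  I3: { [B → . B f], [B → . C )], [B → . e B], [C → . )], [C → . e ) C], [Y → f . )], [Y → f . B] }  — shift
  I4: { [C → ) .], [Y → f ) .] }  — 2 reduces
  I5: { [B → B . f], [Y → f B .] }  — shift, reduce
  I6: { [B → C . )] }  — shift
  I7: { [B → . B f], [B → . C )], [B → . e B], [B → e . B], [C → . )], [C → . e ) C], [C → e . ) C] }  — shift
  I8: { [C → ) .], [C → . )], [C → . e ) C], [C → e ) . C] }  — shift, reduce
  I9: { [B → B . f], [B → e B .] }  — shift, reduce
  I10: { [B → B f .] }  — reduce
  I11: { [C → ) .] }  — reduce
  I12: { [C → e ) C .] }  — reduce
  I13: { [C → e . ) C] }  — shift
  I14: { [C → . )], [C → . e ) C], [C → e ) . C] }  — shift
  I15: { [B → C ) .] }  — reduce
  I16: { [Y → ) C .] }  — reduce

I4 contains complete items [C → ) .], [Y → f ) .] — reduce-reduce conflict.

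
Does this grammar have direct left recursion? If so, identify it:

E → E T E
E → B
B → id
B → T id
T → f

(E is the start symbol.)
Direct left recursion occurs when N → N α for some non-terminal N (the right-hand side begins with the left-hand side itself).

E → E T E: LEFT RECURSIVE (starts with E)
E → B: starts with B
B → id: starts with id
B → T id: starts with T
T → f: starts with f

The grammar has direct left recursion on: E.

Answer: Yes, E is left-recursive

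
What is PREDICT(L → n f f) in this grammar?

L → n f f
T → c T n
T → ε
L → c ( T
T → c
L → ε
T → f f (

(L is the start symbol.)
PREDICT(L → n f f) = (FIRST(RHS) \ {ε}) ∪ (FOLLOW(L) if ε ∈ FIRST(RHS), i.e. RHS ⇒* ε)
FIRST(n f f) = { 'n' }
ε ∉ FIRST(n f f), so FOLLOW(L) is not added.
PREDICT(L → n f f) = { 'n' }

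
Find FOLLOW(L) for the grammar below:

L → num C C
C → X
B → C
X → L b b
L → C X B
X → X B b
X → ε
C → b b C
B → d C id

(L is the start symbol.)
L is the start symbol, so $ ∈ FOLLOW(L).
In X → L b b: L is followed by b b, add FIRST(b b) \ {ε} = { 'b' }

Taking the union: FOLLOW(L) = { $, 'b' }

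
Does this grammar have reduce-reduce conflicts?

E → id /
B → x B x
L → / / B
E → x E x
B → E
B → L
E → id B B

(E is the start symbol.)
A reduce-reduce conflict occurs when an LR(0) state has two complete items [A → α .] and [B → β .] — both call for a reduction, and with no lookahead the parser cannot choose between them.

Augment with E' → E and build the canonical LR(0) collection (I0 = CLOSURE({[E' → . E]}), then GOTO on every symbol after a dot until no new states appear). It has 18 states:
  I0: { [E → . id /], [E → . id B B], [E → . x E x], [E' → . E] }  — shift
  I1: { [E' → E .] }  — accept
  I2: { [B → . E], [B → . L], [B → . x B x], [E → . id /], [E → . id B B], [E → . x E x], [E → id . /], [E → id . B B], [L → . / / B] }  — shift
  I3: { [E → . id /], [E → . id B B], [E → . x E x], [E → x . E x] }  — shift
  I4: { [E → x E . x] }  — shift
  I5: { [E → x E x .] }  — reduce
  I6: { [E → id / .], [L → / . / B] }  — shift, reduce
  I7: { [B → . E], [B → . L], [B → . x B x], [E → . id /], [E → . id B B], [E → . x E x], [E → id B . B], [L → . / / B] }  — shift
  I8: { [B → E .] }  — reduce
  I9: { [B → L .] }  — reduce
  I10: { [B → . E], [B → . L], [B → . x B x], [B → x . B x], [E → . id /], [E → . id B B], [E → . x E x], [E → x . E x], [L → . / / B] }  — shift
  I11: { [L → / . / B] }  — shift
  I12: { [B → x B . x] }  — shift
  I13: { [B → E .], [E → x E . x] }  — shift, reduce
  I14: { [B → x B x .] }  — reduce
  I15: { [B → . E], [B → . L], [B → . x B x], [E → . id /], [E → . id B B], [E → . x E x], [L → . / / B], [L → / / . B] }  — shift
  I16: { [L → / / B .] }  — reduce
  I17: { [E → id B B .] }  — reduce

No state contains more than one complete item.

Answer: No reduce-reduce conflicts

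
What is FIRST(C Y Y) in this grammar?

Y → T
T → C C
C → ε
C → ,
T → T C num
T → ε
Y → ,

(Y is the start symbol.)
FIRST sets of the non-terminals involved (from the grammar, by fixed-point iteration):
  FIRST(C) = { ',', ε }
  FIRST(Y) = { ',', 'num', ε }

To compute FIRST(C Y Y), process the symbols left to right:
Symbol C is a non-terminal. Add FIRST(C) \ {ε} = { ',' }
C is nullable (ε ∈ FIRST(C)), continue to the next symbol.
Symbol Y is a non-terminal. Add FIRST(Y) \ {ε} = { ',', 'num' }
Y is nullable (ε ∈ FIRST(Y)), continue to the next symbol.
Symbol Y is a non-terminal. Add FIRST(Y) \ {ε} = { ',', 'num' }
Y is nullable (ε ∈ FIRST(Y)), continue to the next symbol.
All symbols are nullable, so ε is in the result.
FIRST(C Y Y) = { ',', 'num', ε }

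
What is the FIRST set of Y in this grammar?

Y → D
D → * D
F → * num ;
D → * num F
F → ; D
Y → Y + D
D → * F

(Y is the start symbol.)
{ '*' }

To compute FIRST(Y), examine every production with Y on the left-hand side, reading each right-hand side left to right until a non-nullable symbol is reached.

FIRST sets of the other non-terminals involved (by the same procedure, iterated to a fixed point):
  FIRST(D) = { '*' }

From Y → D:
  - D is a non-terminal: add FIRST(D) \ {ε} = { '*' }
    D is not nullable, so stop
From Y → Y + D:
  - Y is the symbol being defined: contributes nothing new
    Y is not nullable, so stop

Collecting: FIRST(Y) = { '*' }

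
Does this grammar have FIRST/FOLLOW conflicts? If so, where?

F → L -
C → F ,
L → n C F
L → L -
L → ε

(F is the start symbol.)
A FIRST/FOLLOW conflict occurs when a non-terminal N has a nullable alternative N → β (β ⇒* ε) and another alternative N → α with FIRST(α) ∩ FOLLOW(N) ≠ ∅: on such a lookahead the parser cannot decide between expanding α and letting N vanish via β.

Nullable non-terminals: L.
FIRST sets used below: FIRST(L) = { '-', 'n', ε }

L: nullable alternative(s) L → ε; FOLLOW(L) = { '-' }
  L → n C F: FIRST \ {ε} = { 'n' } — disjoint from FOLLOW(L)
  L → L -: FIRST \ {ε} = { '-', 'n' } — overlaps FOLLOW(L) on { '-' }: CONFLICT
  L → ε: FIRST \ {ε} = { } — this is the only nullable alternative, skip

C, F have no nullable alternative, so no FIRST/FOLLOW check is needed there.

So the grammar has 1 FIRST/FOLLOW conflict (marked CONFLICT above).

Answer: Yes. L → L '-' with FOLLOW(L) on { '-' }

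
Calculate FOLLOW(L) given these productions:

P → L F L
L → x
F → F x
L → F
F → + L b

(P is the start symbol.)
To compute FOLLOW(L), find every occurrence of L on a right-hand side N → α L β: add FIRST(β) \ {ε}, and if β is empty or nullable also add FOLLOW(N). Iterate to a fixed point.

In P → L F L: L is followed by F L, add FIRST(F L) \ {ε} = { '+' }
In P → L F L: L is at the end, add FOLLOW(P)
In F → + L b: L is followed by b, add FIRST(b) \ {ε} = { 'b' }

The FOLLOW sets referred to above (computed the same way, to a fixed point):
  FOLLOW(P) = { $ }

Taking the union: FOLLOW(L) = { $, '+', 'b' }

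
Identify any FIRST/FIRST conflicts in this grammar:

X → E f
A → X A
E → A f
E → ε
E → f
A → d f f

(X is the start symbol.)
Yes. A → X A / A → d f f on { 'd' }; E → A f / E → f on { 'f' }

FIRST sets of the non-terminals at (or reachable through a nullable prefix from) the front of some alternative:
  FIRST(X) = { 'd', 'f' }
  FIRST(A) = { 'd', 'f' }

Productions for A:
  A → X A: FIRST = { 'd', 'f' }
  A → d f f: FIRST = { 'd' }
Productions for E:
  E → A f: FIRST = { 'd', 'f' }
  E → ε: FIRST = { ε }
  E → f: FIRST = { 'f' }
X has only one production, so no FIRST/FIRST conflict is possible there.

Conflict for A: A → X A and A → d f f
  Overlap: { 'd' }
Conflict for E: E → A f and E → f
  Overlap: { 'f' }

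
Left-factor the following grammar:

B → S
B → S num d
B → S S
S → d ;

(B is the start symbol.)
Left-factoring transforms A → αβ₁ | αβ₂ into A → αA' and A' → β₁ | β₂
(α is the longest common prefix among the alternatives). Repeat until
no nonterminal has two alternatives with a common prefix.

Round 1: B has alternatives sharing prefix 'S'. Introduce B': B → S B'
  Add: B' → ε
  Add: B' → num d
  Add: B' → S

No remaining common prefixes — done.

Resulting grammar:
B → S B'
B' → ε
B' → num d
B' → S
S → d ;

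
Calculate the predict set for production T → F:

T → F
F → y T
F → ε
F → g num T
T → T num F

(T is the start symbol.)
PREDICT(T → F) = (FIRST(RHS) \ {ε}) ∪ (FOLLOW(T) if ε ∈ FIRST(RHS), i.e. RHS ⇒* ε)
FIRST(F) = { 'g', 'y', ε }
FIRST(F) = { 'g', 'y', ε }
ε ∈ FIRST(F) (the right-hand side is nullable), so add FOLLOW(T) = { $, 'num' }
PREDICT(T → F) = { $, 'g', 'num', 'y' }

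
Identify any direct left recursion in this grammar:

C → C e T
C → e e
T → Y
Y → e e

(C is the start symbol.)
C → C e T: LEFT RECURSIVE (starts with C)
C → e e: starts with e
T → Y: starts with Y
Y → e e: starts with e

The grammar has direct left recursion on: C.

Answer: Yes, C is left-recursive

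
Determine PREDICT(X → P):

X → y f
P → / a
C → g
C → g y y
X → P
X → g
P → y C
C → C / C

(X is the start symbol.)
{ '/', 'y' }

PREDICT(X → P) = (FIRST(RHS) \ {ε}) ∪ (FOLLOW(X) if ε ∈ FIRST(RHS), i.e. RHS ⇒* ε)
FIRST(P) = { '/', 'y' }
FIRST(P) = { '/', 'y' }
ε ∉ FIRST(P), so FOLLOW(X) is not added.
PREDICT(X → P) = { '/', 'y' }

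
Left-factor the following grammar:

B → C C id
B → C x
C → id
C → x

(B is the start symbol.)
Left-factoring transforms A → αβ₁ | αβ₂ into A → αA' and A' → β₁ | β₂
(α is the longest common prefix among the alternatives). Repeat until
no nonterminal has two alternatives with a common prefix.

Round 1: B has alternatives sharing prefix 'C'. Introduce B': B → C B'
  Add: B' → C id
  Add: B' → x

No remaining common prefixes — done.

Resulting grammar:
B → C B'
B' → C id
B' → x
C → id
C → x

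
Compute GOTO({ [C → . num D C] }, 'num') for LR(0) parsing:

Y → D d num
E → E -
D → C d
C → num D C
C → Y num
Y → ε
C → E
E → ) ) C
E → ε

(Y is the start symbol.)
{ [C → . E], [C → . Y num], [C → . num D C], [C → num . D C], [D → . C d], [E → . ) ) C], [E → . E -], [E → .], [Y → . D d num], [Y → .] }

GOTO(I, 'num') = CLOSURE({ [A → αX.β] : [A → α.Xβ] ∈ I, X = 'num' })

Items with dot before 'num', with the dot advanced:
  [C → . num D C] → [C → num . D C]
Closure of the advanced items:
  [C → num . D C] has the dot before D: add [D → . C d]
  [D → . C d] has the dot before C: add [C → . num D C], [C → . Y num], [C → . E]
  [C → . Y num] has the dot before Y: add [Y → . D d num], [Y → .]
  [C → . E] has the dot before E: add [E → . E -], [E → . ) ) C], [E → .]

GOTO = { [C → . E], [C → . Y num], [C → . num D C], [C → num . D C], [D → . C d], [E → . ) ) C], [E → . E -], [E → .], [Y → . D d num], [Y → .] }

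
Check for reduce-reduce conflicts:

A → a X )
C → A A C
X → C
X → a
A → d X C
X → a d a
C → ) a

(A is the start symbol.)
Yes — I11: [X → a .] vs [X → a d a .]

Augment with A' → A and build the canonical LR(0) collection (I0 = CLOSURE({[A' → . A]}), then GOTO on every symbol after a dot until no new states appear). It has 17 states:
  I0: { [A → . a X )], [A → . d X C], [A' → . A] }  — shift
  I1: { [A' → A .] }  — accept
  I2: { [A → . a X )], [A → . d X C], [A → a . X )], [C → . ) a], [C → . A A C], [X → . C], [X → . a d a], [X → . a] }  — shift
  I3: { [A → . a X )], [A → . d X C], [A → d . X C], [C → . ) a], [C → . A A C], [X → . C], [X → . a d a], [X → . a] }  — shift
  I4: { [C → ) . a] }  — shift
  I5: { [A → . a X )], [A → . d X C], [C → A . A C] }  — shift
  I6: { [X → C .] }  — reduce
  I7: { [A → . a X )], [A → . d X C], [A → d X . C], [C → . ) a], [C → . A A C] }  — shift
  I8: { [A → . a X )], [A → . d X C], [A → a . X )], [C → . ) a], [C → . A A C], [X → . C], [X → . a d a], [X → . a], [X → a . d a], [X → a .] }  — shift, reduce
  I9: { [A → a X . )] }  — shift
  I10: { [A → . a X )], [A → . d X C], [A → d . X C], [C → . ) a], [C → . A A C], [X → . C], [X → . a d a], [X → . a], [X → a d . a] }  — shift
  I11: { [A → . a X )], [A → . d X C], [A → a . X )], [C → . ) a], [C → . A A C], [X → . C], [X → . a d a], [X → . a], [X → a . d a], [X → a .], [X → a d a .] }  — shift, 2 reduces
  I12: { [A → a X ) .] }  — reduce
  I13: { [A → d X C .] }  — reduce
  I14: { [A → . a X )], [A → . d X C], [C → . ) a], [C → . A A C], [C → A A . C] }  — shift
  I15: { [C → A A C .] }  — reduce
  I16: { [C → ) a .] }  — reduce

I11 contains complete items [X → a .], [X → a d a .] — reduce-reduce conflict.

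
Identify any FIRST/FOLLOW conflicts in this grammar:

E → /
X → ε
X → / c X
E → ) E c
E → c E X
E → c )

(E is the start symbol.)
Nullable non-terminals: X.

X: nullable alternative(s) X → ε; FOLLOW(X) = { $, '/', 'c' }
  X → ε: FIRST \ {ε} = { } — this is the only nullable alternative, skip
  X → / c X: FIRST \ {ε} = { '/' } — overlaps FOLLOW(X) on { '/' }: CONFLICT

E has no nullable alternative, so no FIRST/FOLLOW check is needed there.

So the grammar has 1 FIRST/FOLLOW conflict (marked CONFLICT above).

Answer: Yes. X → '/' c X with FOLLOW(X) on { '/' }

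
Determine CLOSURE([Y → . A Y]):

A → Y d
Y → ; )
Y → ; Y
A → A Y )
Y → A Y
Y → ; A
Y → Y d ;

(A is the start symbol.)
Start with: [Y → . A Y]
  [Y → . A Y] has the dot before A: add [A → . Y d], [A → . A Y )]
  [A → . Y d] has the dot before Y: add [Y → . ; )], [Y → . ; Y], [Y → . ; A], [Y → . Y d ;]
No further items can be added.

CLOSURE = { [A → . A Y )], [A → . Y d], [Y → . ; )], [Y → . ; A], [Y → . ; Y], [Y → . A Y], [Y → . Y d ;] }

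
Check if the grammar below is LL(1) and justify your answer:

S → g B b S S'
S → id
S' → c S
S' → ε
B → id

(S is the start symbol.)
Relevant sets:
  FOLLOW(S') = { $, 'c' }

For S:
  PREDICT(S → g B b S S') = { 'g' }
  PREDICT(S → id) = { 'id' }
For S':
  PREDICT(S' → c S) = { 'c' }
  PREDICT(S' → ε) = { $, 'c' }
B has a single production, so nothing to check there.

Conflict found: Predict set conflict for S': { 'c' }
The grammar is NOT LL(1).

Answer: No. Predict set conflict for S': { 'c' }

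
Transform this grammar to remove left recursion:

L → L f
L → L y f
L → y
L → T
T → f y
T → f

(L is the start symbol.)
L → y L'
L → T L'
L' → f L'
L' → y f L'
L' → ε
T → f y
T → f

L is directly left-recursive. The standard transformation for
  A → A α₁ | ... | A α_m | β₁ | ... | β_n
is
  A  → β₁ A' | ... | β_n A'
  A' → α₁ A' | ... | α_m A' | ε

L → y becomes L → y L'
L → T becomes L → T L'
L → L f becomes L' → f L'
L → L y f becomes L' → y f L'
Add L' → ε

Productions for other non-terminals are unchanged:
  T → f y
  T → f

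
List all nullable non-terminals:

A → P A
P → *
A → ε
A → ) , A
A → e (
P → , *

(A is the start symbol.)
A non-terminal is nullable if it can derive ε (the empty string): either it has an ε-production, or it has a production whose right-hand side consists entirely of nullable non-terminals.

ε-productions: A → ε
So A is immediately nullable.
No further non-terminal can be added: every production for the remaining non-terminals contains a terminal or a non-nullable non-terminal.
Nullable = { 'A' }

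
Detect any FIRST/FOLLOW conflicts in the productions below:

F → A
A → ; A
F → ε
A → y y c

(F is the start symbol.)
Nullable non-terminals: F.
FIRST sets used below: FIRST(A) = { ';', 'y' }

F: nullable alternative(s) F → ε; FOLLOW(F) = { $ }
  F → A: FIRST \ {ε} = { ';', 'y' } — disjoint from FOLLOW(F)
  F → ε: FIRST \ {ε} = { } — this is the only nullable alternative, skip

A has no nullable alternative, so no FIRST/FOLLOW check is needed there.

No FIRST/FOLLOW conflicts found.

Answer: No FIRST/FOLLOW conflicts.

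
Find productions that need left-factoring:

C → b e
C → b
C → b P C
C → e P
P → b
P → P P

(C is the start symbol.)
Yes, C has productions with common prefix 'b'

Left-factoring is needed when two productions for the same non-terminal
share a common prefix on the right-hand side.

Productions for C:
  C → b e
  C → b
  C → b P C
  C → e P
Productions for P:
  P → b
  P → P P

Found common prefix 'b' in productions for C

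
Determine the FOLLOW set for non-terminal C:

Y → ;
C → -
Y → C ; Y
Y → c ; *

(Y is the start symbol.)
{ ';' }

In Y → C ; Y: C is followed by ';' Y, add FIRST(';' Y) \ {ε} = { ';' }

Taking the union: FOLLOW(C) = { ';' }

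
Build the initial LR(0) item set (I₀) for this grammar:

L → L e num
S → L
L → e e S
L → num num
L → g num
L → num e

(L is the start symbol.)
First, augment the grammar with L' → L
I₀ = CLOSURE({ [L' → . L] }):
  [L' → . L] has the dot before L: add [L → . L e num], [L → . e e S], [L → . num num], [L → . g num], [L → . num e]
No further items can be added.

I₀ = { [L → . L e num], [L → . e e S], [L → . g num], [L → . num e], [L → . num num], [L' → . L] }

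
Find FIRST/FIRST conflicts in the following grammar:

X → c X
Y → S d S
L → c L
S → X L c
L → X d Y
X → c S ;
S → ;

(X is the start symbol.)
A FIRST/FIRST conflict occurs when two productions N → α and N → β for the same non-terminal have FIRST(α) ∩ FIRST(β) ≠ ∅ (with ε ∈ FIRST of a nullable right-hand side, so two nullable alternatives also conflict).

FIRST sets of the non-terminals at (or reachable through a nullable prefix from) the front of some alternative:
  FIRST(X) = { 'c' }

Productions for X:
  X → c X: FIRST = { 'c' }
  X → c S ;: FIRST = { 'c' }
Productions for L:
  L → c L: FIRST = { 'c' }
  L → X d Y: FIRST = { 'c' }
Productions for S:
  S → X L c: FIRST = { 'c' }
  S → ;: FIRST = { ';' }
Y has only one production, so no FIRST/FIRST conflict is possible there.

Conflict for X: X → c X and X → c S ;
  Overlap: { 'c' }
Conflict for L: L → c L and L → X d Y
  Overlap: { 'c' }

Answer: Yes. X → c X / X → c S ';' on { 'c' }; L → c L / L → X d Y on { 'c' }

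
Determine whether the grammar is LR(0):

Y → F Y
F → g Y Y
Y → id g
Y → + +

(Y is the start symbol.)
Yes, the grammar is LR(0)

Augment with Y' → Y and build the canonical LR(0) collection (I0 = CLOSURE({[Y' → . Y]}), then GOTO on every symbol after a dot until no new states appear). It has 11 states:
  I0: { [F → . g Y Y], [Y → . + +], [Y → . F Y], [Y → . id g], [Y' → . Y] }  — shift
  I1: { [Y → + . +] }  — shift
  I2: { [F → . g Y Y], [Y → . + +], [Y → . F Y], [Y → . id g], [Y → F . Y] }  — shift
  I3: { [Y' → Y .] }  — accept
  I4: { [F → . g Y Y], [F → g . Y Y], [Y → . + +], [Y → . F Y], [Y → . id g] }  — shift
  I5: { [Y → id . g] }  — shift
  I6: { [Y → id g .] }  — reduce
  I7: { [F → . g Y Y], [F → g Y . Y], [Y → . + +], [Y → . F Y], [Y → . id g] }  — shift
  I8: { [F → g Y Y .] }  — reduce
  I9: { [Y → F Y .] }  — reduce
  I10: { [Y → + + .] }  — reduce

Every state is either a pure shift/goto state or contains exactly one complete item and nothing to shift — no conflicts. The grammar is LR(0).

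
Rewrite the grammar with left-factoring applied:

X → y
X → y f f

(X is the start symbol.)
Left-factoring transforms A → αβ₁ | αβ₂ into A → αA' and A' → β₁ | β₂
(α is the longest common prefix among the alternatives). Repeat until
no nonterminal has two alternatives with a common prefix.

Round 1: X has alternatives sharing prefix 'y'. Introduce X': X → y X'
  Add: X' → ε
  Add: X' → f f

No remaining common prefixes — done.

Resulting grammar:
X → y X'
X' → ε
X' → f f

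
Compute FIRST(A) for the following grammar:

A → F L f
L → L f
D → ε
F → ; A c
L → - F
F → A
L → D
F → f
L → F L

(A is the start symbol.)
To compute FIRST(A), examine every production with A on the left-hand side, reading each right-hand side left to right until a non-nullable symbol is reached.

FIRST sets of the other non-terminals involved (by the same procedure, iterated to a fixed point):
  FIRST(F) = { ';', 'f' }

From A → F L f:
  - F is a non-terminal: add FIRST(F) \ {ε} = { ';', 'f' }
    F is not nullable, so stop

Collecting: FIRST(A) = { ';', 'f' }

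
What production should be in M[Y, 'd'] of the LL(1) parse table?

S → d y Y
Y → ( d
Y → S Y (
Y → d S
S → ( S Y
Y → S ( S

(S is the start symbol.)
To find M[Y, 'd'], we find productions for Y where 'd' is in the predict set (PREDICT(N → α) = (FIRST(α) \ {ε}) ∪ (FOLLOW(N) if α ⇒* ε)).

Relevant sets:
  FIRST(S) = { '(', 'd' }

Y → ( d: PREDICT = { '(' }
Y → S Y (: PREDICT = { '(', 'd' }
  'd' is in predict set, so this production goes in M[Y, 'd']
Y → d S: PREDICT = { 'd' }
  'd' is in predict set, so this production goes in M[Y, 'd']
Y → S ( S: PREDICT = { '(', 'd' }
  'd' is in predict set, so this production goes in M[Y, 'd']

M[Y, 'd'] = Y → S Y (, Y → d S, Y → S ( S  (a multiply-defined cell — the grammar is not LL(1))

Answer: Y → S Y (, Y → d S, Y → S ( S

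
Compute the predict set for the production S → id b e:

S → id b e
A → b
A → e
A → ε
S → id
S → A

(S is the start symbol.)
{ 'id' }

PREDICT(S → id b e) = (FIRST(RHS) \ {ε}) ∪ (FOLLOW(S) if ε ∈ FIRST(RHS), i.e. RHS ⇒* ε)
FIRST(id b e) = { 'id' }
ε ∉ FIRST(id b e), so FOLLOW(S) is not added.
PREDICT(S → id b e) = { 'id' }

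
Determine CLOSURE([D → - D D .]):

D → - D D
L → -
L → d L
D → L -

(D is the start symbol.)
Start with: [D → - D D .]
The dot is at the end, so nothing is added.

CLOSURE = { [D → - D D .] }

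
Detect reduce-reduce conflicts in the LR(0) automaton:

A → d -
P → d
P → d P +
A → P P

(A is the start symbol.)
Augment with A' → A and build the canonical LR(0) collection (I0 = CLOSURE({[A' → . A]}), then GOTO on every symbol after a dot until no new states appear). It has 9 states:
  I0: { [A → . P P], [A → . d -], [A' → . A], [P → . d P +], [P → . d] }  — shift
  I1: { [A' → A .] }  — accept
  I2: { [A → P . P], [P → . d P +], [P → . d] }  — shift
  I3: { [A → d . -], [P → . d P +], [P → . d], [P → d . P +], [P → d .] }  — shift, reduce
  I4: { [A → d - .] }  — reduce
  I5: { [P → d P . +] }  — shift
  I6: { [P → . d P +], [P → . d], [P → d . P +], [P → d .] }  — shift, reduce
  I7: { [P → d P + .] }  — reduce
  I8: { [A → P P .] }  — reduce

No state contains more than one complete item.

Answer: No reduce-reduce conflicts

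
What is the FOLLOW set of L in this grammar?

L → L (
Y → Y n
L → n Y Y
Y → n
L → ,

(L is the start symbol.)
{ $, '(' }

L is the start symbol, so $ ∈ FOLLOW(L).
In L → L (: L is followed by '(', add FIRST('(') \ {ε} = { '(' }

Taking the union: FOLLOW(L) = { $, '(' }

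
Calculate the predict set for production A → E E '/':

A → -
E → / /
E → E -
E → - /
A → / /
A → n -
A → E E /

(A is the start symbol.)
PREDICT(A → E E '/') = (FIRST(RHS) \ {ε}) ∪ (FOLLOW(A) if ε ∈ FIRST(RHS), i.e. RHS ⇒* ε)
FIRST(E) = { '-', '/' }
FIRST(E E '/') = { '-', '/' }
ε ∉ FIRST(E E '/'), so FOLLOW(A) is not added.
PREDICT(A → E E '/') = { '-', '/' }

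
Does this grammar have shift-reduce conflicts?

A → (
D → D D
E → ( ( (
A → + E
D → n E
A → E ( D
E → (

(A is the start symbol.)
Augment with A' → A and build the canonical LR(0) collection (I0 = CLOSURE({[A' → . A]}), then GOTO on every symbol after a dot until no new states appear). It has 14 states:
  I0: { [A → . (], [A → . + E], [A → . E ( D], [A' → . A], [E → . ( ( (], [E → . (] }  — shift
  I1: { [A → ( .], [E → ( . ( (], [E → ( .] }  — shift, 2 reduces
  I2: { [A → + . E], [E → . ( ( (], [E → . (] }  — shift
  I3: { [A' → A .] }  — accept
  I4: { [A → E . ( D] }  — shift
  I5: { [A → E ( . D], [D → . D D], [D → . n E] }  — shift
  I6: { [A → E ( D .], [D → . D D], [D → . n E], [D → D . D] }  — shift, reduce
  I7: { [D → n . E], [E → . ( ( (], [E → . (] }  — shift
  I8: { [E → ( . ( (], [E → ( .] }  — shift, reduce
  I9: { [D → n E .] }  — reduce
  I10: { [E → ( ( . (] }  — shift
  I11: { [E → ( ( ( .] }  — reduce
  I12: { [D → . D D], [D → . n E], [D → D . D], [D → D D .] }  — shift, reduce
  I13: { [A → + E .] }  — reduce

I1 contains reduce items [A → ( .], [E → ( .] and shift item [E → ( . ( (] — shift-reduce conflict.
I6 contains reduce item [A → E ( D .] and shift item [D → . n E] — shift-reduce conflict.
I8 contains reduce item [E → ( .] and shift item [E → ( . ( (] — shift-reduce conflict.
I12 contains reduce item [D → D D .] and shift item [D → . n E] — shift-reduce conflict.

Answer: Yes — I1: [A → ( .] vs [E → ( . ( (]; I6: [A → E ( D .] vs [D → . n E]; I8: [E → ( .] vs [E → ( . ( (]; I12: [D → D D .] vs [D → . n E]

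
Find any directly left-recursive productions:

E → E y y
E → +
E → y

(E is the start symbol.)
E → E y y: LEFT RECURSIVE (starts with E)
E → +: starts with '+'
E → y: starts with y

The grammar has direct left recursion on: E.

Answer: Yes, E is left-recursive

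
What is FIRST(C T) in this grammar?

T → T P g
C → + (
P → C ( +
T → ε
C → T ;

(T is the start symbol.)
FIRST sets of the non-terminals involved (from the grammar, by fixed-point iteration):
  FIRST(C) = { '+', ';' }

To compute FIRST(C T), process the symbols left to right:
Symbol C is a non-terminal. Add FIRST(C) \ {ε} = { '+', ';' }
C is not nullable (ε ∉ FIRST(C)), so stop here.
FIRST(C T) = { '+', ';' }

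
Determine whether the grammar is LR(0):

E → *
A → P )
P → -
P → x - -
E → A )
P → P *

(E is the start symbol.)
Yes, the grammar is LR(0)

Augment with E' → E and build the canonical LR(0) collection (I0 = CLOSURE({[E' → . E]}), then GOTO on every symbol after a dot until no new states appear). It has 12 states:
  I0: { [A → . P )], [E → . *], [E → . A )], [E' → . E], [P → . -], [P → . P *], [P → . x - -] }  — shift
  I1: { [E → * .] }  — reduce
  I2: { [P → - .] }  — reduce
  I3: { [E → A . )] }  — shift
  I4: { [E' → E .] }  — accept
  I5: { [A → P . )], [P → P . *] }  — shift
  I6: { [P → x . - -] }  — shift
  I7: { [P → x - . -] }  — shift
  I8: { [P → x - - .] }  — reduce
  I9: { [A → P ) .] }  — reduce
  I10: { [P → P * .] }  — reduce
  I11: { [E → A ) .] }  — reduce

Every state is either a pure shift/goto state or contains exactly one complete item and nothing to shift — no conflicts. The grammar is LR(0).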